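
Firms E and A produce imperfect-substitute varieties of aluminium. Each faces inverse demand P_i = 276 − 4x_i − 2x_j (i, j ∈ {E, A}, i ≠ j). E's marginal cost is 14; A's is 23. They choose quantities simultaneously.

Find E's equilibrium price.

120

Firm E's profit: π = x_E(276 − 4x_E − 2x_A) − 14x_E.
∂π/∂x_E = 262 − 8x_E − 2x_A = 0 ⇒ x_E = 32.75 − 0.25x_A.
Similarly x_A = 31.625 − 0.25x_E.
Plugging x_A into E's best response: x_E = 32.75 − 0.25(31.625 − 0.25x_E) ⇒ 0.9375x_E = 795/32, so x_E = 26.5.
Then x_A = 31.625 − 0.25·26.5 = 25.
P_E = 276 − 4·26.5 − 2·25 = 120.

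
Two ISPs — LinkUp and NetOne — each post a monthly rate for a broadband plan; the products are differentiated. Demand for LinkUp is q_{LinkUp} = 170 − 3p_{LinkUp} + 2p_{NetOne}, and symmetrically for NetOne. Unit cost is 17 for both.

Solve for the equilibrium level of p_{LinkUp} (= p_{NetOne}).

LinkUp's profit: π = (p_{LinkUp} − 17)(170 − 3p_{LinkUp} + 2p_{NetOne}).
∂π/∂p_{LinkUp} = 221 − 6p_{LinkUp} + 2p_{NetOne} = 0 ⇒ p_{LinkUp} = 221/6 + (1/3)p_{NetOne}.
By symmetry p_{NetOne} = p_{LinkUp}; substituting into the reaction function, (2/3)p_{LinkUp} = 221/6 and p_{LinkUp} = 55.25.

55.25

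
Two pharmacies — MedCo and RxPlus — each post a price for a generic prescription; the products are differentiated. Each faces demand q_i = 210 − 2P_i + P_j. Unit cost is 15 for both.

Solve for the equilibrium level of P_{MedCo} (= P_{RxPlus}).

80

MedCo's profit: π = (P_{MedCo} − 15)(210 − 2P_{MedCo} + P_{RxPlus}).
∂π/∂P_{MedCo} = 240 − 4P_{MedCo} + P_{RxPlus} = 0 ⇒ P_{MedCo} = 60 + 0.25P_{RxPlus}.
Setting P_{MedCo} = P_{RxPlus} in the reaction function: P_{MedCo} = 60 + 0.25P_{MedCo}, so P_{MedCo} = 60 / 0.75 = 80.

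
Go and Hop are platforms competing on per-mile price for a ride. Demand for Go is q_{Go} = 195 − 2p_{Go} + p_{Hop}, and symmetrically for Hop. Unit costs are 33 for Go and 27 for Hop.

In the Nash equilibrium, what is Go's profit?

Go's profit: π = (p_{Go} − 33)(195 − 2p_{Go} + p_{Hop}).
∂π/∂p_{Go} = 261 − 4p_{Go} + p_{Hop} = 0 ⇒ p_{Go} = 65.25 + 0.25p_{Hop}.
Similarly p_{Hop} = 62.25 + 0.25p_{Go}.
Substituting the second reaction function into the first: p_{Go} = 65.25 + 0.25(62.25 + 0.25p_{Go}), which gives 0.9375p_{Go} = 80.8125 ⇒ p_{Go} = 86.2.
Then p_{Hop} = 62.25 + 0.25·86.2 = 83.8.
q_{Go} = 195 − 2·86.2 + 83.8 = 106.4.
Profit = (86.2 − 33)·106.4 = 5660.48.

5660.48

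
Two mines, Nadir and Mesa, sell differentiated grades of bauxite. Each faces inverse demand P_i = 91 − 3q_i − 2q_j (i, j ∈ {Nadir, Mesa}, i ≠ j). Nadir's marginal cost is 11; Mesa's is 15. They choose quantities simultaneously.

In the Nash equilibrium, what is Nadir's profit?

315.1875

Mine Nadir's profit: π = q_{Nadir}(91 − 3q_{Nadir} − 2q_{Mesa}) − 11q_{Nadir}.
∂π/∂q_{Nadir} = 80 − 6q_{Nadir} − 2q_{Mesa} = 0 ⇒ q_{Nadir} = 40/3 − (1/3)q_{Mesa}.
Similarly q_{Mesa} = 38/3 − (1/3)q_{Nadir}.
Plugging q_{Mesa} into Nadir's best response: q_{Nadir} = 40/3 − (1/3)(38/3 − (1/3)q_{Nadir}) ⇒ (8/9)q_{Nadir} = 82/9, so q_{Nadir} = 10.25.
Then q_{Mesa} = 38/3 − (1/3)·10.25 = 9.25.
P_{Nadir} = 91 − 3·10.25 − 2·9.25 = 41.75.
Profit = (41.75 − 11)·10.25 = 315.1875.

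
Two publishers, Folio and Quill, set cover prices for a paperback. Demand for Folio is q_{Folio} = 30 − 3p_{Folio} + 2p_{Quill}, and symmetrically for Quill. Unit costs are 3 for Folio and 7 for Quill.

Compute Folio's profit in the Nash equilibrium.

168.75

Folio's profit: π = (p_{Folio} − 3)(30 − 3p_{Folio} + 2p_{Quill}).
∂π/∂p_{Folio} = 39 − 6p_{Folio} + 2p_{Quill} = 0 ⇒ p_{Folio} = 6.5 + (1/3)p_{Quill}.
Similarly p_{Quill} = 8.5 + (1/3)p_{Folio}.
Substituting the second reaction function into the first: p_{Folio} = 6.5 + (1/3)(8.5 + (1/3)p_{Folio}), which gives (8/9)p_{Folio} = 28/3 ⇒ p_{Folio} = 10.5.
Then p_{Quill} = 8.5 + (1/3)·10.5 = 12.
q_{Folio} = 30 − 3·10.5 + 2·12 = 22.5.
Profit = (10.5 − 3)·22.5 = 168.75.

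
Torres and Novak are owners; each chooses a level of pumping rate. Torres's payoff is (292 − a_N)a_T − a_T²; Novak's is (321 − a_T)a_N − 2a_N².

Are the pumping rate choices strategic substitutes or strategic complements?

strategic substitutes

Expanding Torres's payoff: 292a_T − a_Na_T − a_T².
∂π/∂a_T = 292 − a_N − 2a_T = 0, so a_T = 146 − 0.5a_N.
The best-response slope da_T/da_N = −0.5 < 0: the reaction function is downward-sloping, so the choices are strategic substitutes.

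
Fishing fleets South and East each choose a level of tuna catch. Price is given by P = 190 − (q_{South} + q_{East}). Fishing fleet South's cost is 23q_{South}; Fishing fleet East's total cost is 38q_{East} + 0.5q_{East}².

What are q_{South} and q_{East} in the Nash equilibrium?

Fishing fleet South's profit: π = q_{South}(190 − (q_{South} + q_{East})) − 23q_{South}.
∂π/∂q_{South} = 167 − 2q_{South} − q_{East} = 0, so q_{South} = 83.5 − 0.5q_{East}.
For East: ∂π/∂q_{East} = 152 − 3q_{East} − q_{South} = 0 ⇒ q_{East} = 152/3 − (1/3)q_{South}.
Substituting the second reaction function into the first: q_{South} = 83.5 − 0.5(152/3 − (1/3)q_{South}), which gives (5/6)q_{South} = 349/6 ⇒ q_{South} = 69.8.
Then q_{East} = 152/3 − (1/3)·69.8 = 27.4.

69.8, 27.4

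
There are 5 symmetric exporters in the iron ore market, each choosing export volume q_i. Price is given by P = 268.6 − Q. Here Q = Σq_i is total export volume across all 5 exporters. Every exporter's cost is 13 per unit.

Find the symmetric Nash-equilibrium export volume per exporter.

A representative exporter's profit is π_i = q_i(268.6 − Q) − 13q_i, with Q = q_i + Σ_{j≠i} q_j.
First-order condition: 255.6 − 2q_i − Σ_{j≠i} q_j = 0.
With identical exporters, set every q_j = q: then 255.6 − 2q − 4q = 0, i.e. q = 255.6/6 = 42.6.

42.6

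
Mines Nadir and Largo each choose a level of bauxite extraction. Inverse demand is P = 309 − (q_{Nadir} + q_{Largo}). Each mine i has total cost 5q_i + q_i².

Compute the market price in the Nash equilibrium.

187.4

Mine Nadir's profit: π = q_{Nadir}(309 − (q_{Nadir} + q_{Largo})) − 5q_{Nadir} − q_{Nadir}².
∂π/∂q_{Nadir} = 304 − 4q_{Nadir} − q_{Largo} = 0, so q_{Nadir} = 76 − 0.25q_{Largo}.
Setting q_{Nadir} = q_{Largo} in the reaction function: q_{Nadir} = 76 − 0.25q_{Nadir}, so q_{Nadir} = 76 / 1.25 = 60.8.
Equilibrium price: P = 309 − 121.6 = 187.4.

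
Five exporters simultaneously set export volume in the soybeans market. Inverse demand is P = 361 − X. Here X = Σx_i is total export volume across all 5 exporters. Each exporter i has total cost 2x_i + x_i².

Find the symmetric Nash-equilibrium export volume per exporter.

A representative exporter's profit is π_i = x_i(361 − X) − 2x_i − x_i², with X = x_i + Σ_{j≠i} x_j.
First-order condition: 359 − 4x_i − Σ_{j≠i} x_j = 0.
With identical exporters, set every x_j = x: then 359 − 4x − 4x = 0, i.e. x = 359/8 = 44.875.

44.875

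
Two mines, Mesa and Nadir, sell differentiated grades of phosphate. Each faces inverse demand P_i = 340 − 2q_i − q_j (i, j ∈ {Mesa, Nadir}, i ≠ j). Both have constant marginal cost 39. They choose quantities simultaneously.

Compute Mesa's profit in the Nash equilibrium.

7248.08

Mine Mesa's profit: π = q_{Mesa}(340 − 2q_{Mesa} − q_{Nadir}) − 39q_{Mesa}.
∂π/∂q_{Mesa} = 301 − 4q_{Mesa} − q_{Nadir} = 0 ⇒ q_{Mesa} = 75.25 − 0.25q_{Nadir}.
Setting q_{Mesa} = q_{Nadir} in the reaction function: q_{Mesa} = 75.25 − 0.25q_{Mesa}, so q_{Mesa} = 75.25 / 1.25 = 60.2.
P_{Mesa} = 340 − 2·60.2 − 60.2 = 159.4.
Profit = (159.4 − 39)·60.2 = 7248.08.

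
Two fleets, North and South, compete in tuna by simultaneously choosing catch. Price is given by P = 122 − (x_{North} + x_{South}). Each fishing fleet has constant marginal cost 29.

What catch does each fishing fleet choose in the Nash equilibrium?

31

Fishing fleet North's profit: π = x_{North}(122 − (x_{North} + x_{South})) − 29x_{North}.
∂π/∂x_{North} = 93 − 2x_{North} − x_{South} = 0, so x_{North} = 46.5 − 0.5x_{South}.
The game is symmetric, so in equilibrium x_{South} = x_{North}: the reaction function gives 1.5x_{North} = 46.5, hence x_{North} = 31.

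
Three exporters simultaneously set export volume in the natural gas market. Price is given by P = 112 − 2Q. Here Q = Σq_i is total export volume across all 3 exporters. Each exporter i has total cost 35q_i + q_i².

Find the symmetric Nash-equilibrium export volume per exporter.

7.7

A representative exporter's profit is π_i = q_i(112 − 2Q) − 35q_i − q_i², with Q = q_i + Σ_{j≠i} q_j.
First-order condition: 77 − 6q_i − 2Σ_{j≠i} q_j = 0.
Imposing symmetry (q_j = q for all j) turns Σ_{j≠i} q_j into 2q, so 77 = 10q and q = 7.7.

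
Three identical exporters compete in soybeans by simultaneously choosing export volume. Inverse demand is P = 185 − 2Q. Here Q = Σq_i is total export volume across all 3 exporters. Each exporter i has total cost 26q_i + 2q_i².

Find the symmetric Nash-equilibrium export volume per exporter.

A representative exporter's profit is π_i = q_i(185 − 2Q) − 26q_i − 2q_i², with Q = q_i + Σ_{j≠i} q_j.
First-order condition: 159 − 8q_i − 2Σ_{j≠i} q_j = 0.
Imposing symmetry (q_j = q for all j) turns Σ_{j≠i} q_j into 2q, so 159 = 12q and q = 13.25.

13.25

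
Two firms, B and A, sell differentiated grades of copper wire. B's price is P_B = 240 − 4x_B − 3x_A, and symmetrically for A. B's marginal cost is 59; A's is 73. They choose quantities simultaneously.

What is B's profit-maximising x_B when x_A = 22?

14.375

Firm B's profit: π = x_B(240 − 4x_B − 3x_A) − 59x_B.
∂π/∂x_B = 181 − 8x_B − 3x_A = 0 ⇒ x_B = 22.625 − 0.375x_A.
At x_A = 22: x_B = 22.625 − 0.375·22 = 14.375.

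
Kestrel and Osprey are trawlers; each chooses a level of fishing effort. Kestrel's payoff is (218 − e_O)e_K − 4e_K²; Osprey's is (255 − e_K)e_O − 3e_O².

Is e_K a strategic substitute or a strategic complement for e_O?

Expanding Kestrel's payoff: 218e_K − e_Oe_K − 4e_K².
∂π/∂e_K = 218 − e_O − 8e_K = 0, so e_K = 27.25 − 0.125e_O.
The best-response slope de_K/de_O = −0.125 < 0: the reaction function is downward-sloping, so the choices are strategic substitutes.

strategic substitutes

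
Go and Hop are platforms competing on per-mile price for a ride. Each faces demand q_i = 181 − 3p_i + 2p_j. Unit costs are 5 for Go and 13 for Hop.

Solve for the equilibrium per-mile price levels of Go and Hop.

Go's profit: π = (p_{Go} − 5)(181 − 3p_{Go} + 2p_{Hop}).
∂π/∂p_{Go} = 196 − 6p_{Go} + 2p_{Hop} = 0 ⇒ p_{Go} = 98/3 + (1/3)p_{Hop}.
Similarly p_{Hop} = 110/3 + (1/3)p_{Go}.
Plugging p_{Hop} into Go's best response: p_{Go} = 98/3 + (1/3)(110/3 + (1/3)p_{Go}) ⇒ (8/9)p_{Go} = 404/9, so p_{Go} = 50.5.
Then p_{Hop} = 110/3 + (1/3)·50.5 = 53.5.

50.5, 53.5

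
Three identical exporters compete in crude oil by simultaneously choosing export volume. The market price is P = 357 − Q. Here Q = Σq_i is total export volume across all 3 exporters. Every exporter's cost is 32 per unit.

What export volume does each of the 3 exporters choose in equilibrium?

A representative exporter's profit is π_i = q_i(357 − Q) − 32q_i, with Q = q_i + Σ_{j≠i} q_j.
First-order condition: 325 − 2q_i − Σ_{j≠i} q_j = 0.
Imposing symmetry (q_j = q for all j) turns Σ_{j≠i} q_j into 2q, so 325 = 4q and q = 81.25.

81.25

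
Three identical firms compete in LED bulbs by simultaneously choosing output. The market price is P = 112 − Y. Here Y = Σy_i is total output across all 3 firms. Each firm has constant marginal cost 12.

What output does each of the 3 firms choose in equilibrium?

25

A representative firm's profit is π_i = y_i(112 − Y) − 12y_i, with Y = y_i + Σ_{j≠i} y_j.
First-order condition: 100 − 2y_i − Σ_{j≠i} y_j = 0.
Imposing symmetry (y_j = y for all j) turns Σ_{j≠i} y_j into 2y, so 100 = 4y and y = 25.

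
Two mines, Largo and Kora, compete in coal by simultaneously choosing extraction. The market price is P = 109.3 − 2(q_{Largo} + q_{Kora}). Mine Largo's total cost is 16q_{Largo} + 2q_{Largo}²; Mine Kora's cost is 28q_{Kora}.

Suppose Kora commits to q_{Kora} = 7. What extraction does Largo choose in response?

Mine Largo's profit: π = q_{Largo}(109.3 − 2(q_{Largo} + q_{Kora})) − 16q_{Largo} − 2q_{Largo}².
∂π/∂q_{Largo} = 93.3 − 8q_{Largo} − 2q_{Kora} = 0, so q_{Largo} = 11.6625 − 0.25q_{Kora}.
At q_{Kora} = 7: q_{Largo} = 11.6625 − 0.25·7 = 9.9125.

9.9125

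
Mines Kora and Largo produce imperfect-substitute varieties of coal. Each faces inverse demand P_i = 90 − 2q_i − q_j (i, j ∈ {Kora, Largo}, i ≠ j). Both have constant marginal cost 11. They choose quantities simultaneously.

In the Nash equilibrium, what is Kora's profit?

Mine Kora's profit: π = q_{Kora}(90 − 2q_{Kora} − q_{Largo}) − 11q_{Kora}.
∂π/∂q_{Kora} = 79 − 4q_{Kora} − q_{Largo} = 0 ⇒ q_{Kora} = 19.75 − 0.25q_{Largo}.
By symmetry q_{Largo} = q_{Kora}; substituting into the reaction function, 1.25q_{Kora} = 19.75 and q_{Kora} = 15.8.
P_{Kora} = 90 − 2·15.8 − 15.8 = 42.6.
Profit = (42.6 − 11)·15.8 = 499.28.

499.28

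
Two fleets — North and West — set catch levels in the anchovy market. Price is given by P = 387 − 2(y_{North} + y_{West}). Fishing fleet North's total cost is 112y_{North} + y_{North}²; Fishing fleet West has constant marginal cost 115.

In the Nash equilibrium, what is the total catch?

81.9

Fishing fleet North's profit: π = y_{North}(387 − 2(y_{North} + y_{West})) − 112y_{North} − y_{North}².
∂π/∂y_{North} = 275 − 6y_{North} − 2y_{West} = 0, so y_{North} = 275/6 − (1/3)y_{West}.
For West: ∂π/∂y_{West} = 272 − 4y_{West} − 2y_{North} = 0 ⇒ y_{West} = 68 − 0.5y_{North}.
Solving the two reaction functions simultaneously: (1 − (−1/3)(−0.5))y_{North} = 275/6 − (1/3)·68, so (5/6)y_{North} = 139/6 and y_{North} = 27.8.
Then y_{West} = 68 − 0.5·27.8 = 54.1.
Total catch: 27.8 + 54.1 = 81.9.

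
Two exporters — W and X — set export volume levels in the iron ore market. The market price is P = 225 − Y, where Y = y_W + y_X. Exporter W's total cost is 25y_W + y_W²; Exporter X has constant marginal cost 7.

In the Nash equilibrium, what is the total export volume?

122

Exporter W's profit: π = y_W(225 − (y_W + y_X)) − 25y_W − y_W².
∂π/∂y_W = 200 − 4y_W − y_X = 0, so y_W = 50 − 0.25y_X.
For X: ∂π/∂y_X = 218 − 2y_X − y_W = 0 ⇒ y_X = 109 − 0.5y_W.
Solving the two reaction functions simultaneously: (1 − (−0.25)(−0.5))y_W = 50 − 0.25·109, so 0.875y_W = 22.75 and y_W = 26.
Then y_X = 109 − 0.5·26 = 96.
Total export volume: 26 + 96 = 122.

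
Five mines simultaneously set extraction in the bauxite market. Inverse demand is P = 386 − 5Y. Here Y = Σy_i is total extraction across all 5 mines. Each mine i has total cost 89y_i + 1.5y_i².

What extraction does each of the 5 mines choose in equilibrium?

9

A representative mine's profit is π_i = y_i(386 − 5Y) − 89y_i − 1.5y_i², with Y = y_i + Σ_{j≠i} y_j.
First-order condition: 297 − 13y_i − 5Σ_{j≠i} y_j = 0.
With identical mines, set every y_j = y: then 297 − 13y − 20y = 0, i.e. y = 297/33 = 9.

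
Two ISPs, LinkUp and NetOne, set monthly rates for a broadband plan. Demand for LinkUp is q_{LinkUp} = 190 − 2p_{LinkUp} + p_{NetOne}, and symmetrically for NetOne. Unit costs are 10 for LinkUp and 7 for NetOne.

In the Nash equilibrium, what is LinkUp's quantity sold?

119.2

LinkUp's profit: π = (p_{LinkUp} − 10)(190 − 2p_{LinkUp} + p_{NetOne}).
∂π/∂p_{LinkUp} = 210 − 4p_{LinkUp} + p_{NetOne} = 0 ⇒ p_{LinkUp} = 52.5 + 0.25p_{NetOne}.
Similarly p_{NetOne} = 51 + 0.25p_{LinkUp}.
Solving the two reaction functions simultaneously: (1 − (0.25)(0.25))p_{LinkUp} = 52.5 + 0.25·51, so 0.9375p_{LinkUp} = 65.25 and p_{LinkUp} = 69.6.
Then p_{NetOne} = 51 + 0.25·69.6 = 68.4.
q_{LinkUp} = 190 − 2·69.6 + 68.4 = 119.2.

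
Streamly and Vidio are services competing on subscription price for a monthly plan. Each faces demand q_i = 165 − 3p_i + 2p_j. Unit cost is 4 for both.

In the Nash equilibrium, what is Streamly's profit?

4860.1875

Streamly's profit: π = (p_{Streamly} − 4)(165 − 3p_{Streamly} + 2p_{Vidio}).
∂π/∂p_{Streamly} = 177 − 6p_{Streamly} + 2p_{Vidio} = 0 ⇒ p_{Streamly} = 29.5 + (1/3)p_{Vidio}.
Setting p_{Streamly} = p_{Vidio} in the reaction function: p_{Streamly} = 29.5 + (1/3)p_{Streamly}, so p_{Streamly} = 29.5 / (2/3) = 44.25.
q_{Streamly} = 165 − 3·44.25 + 2·44.25 = 120.75.
Profit = (44.25 − 4)·120.75 = 4860.1875.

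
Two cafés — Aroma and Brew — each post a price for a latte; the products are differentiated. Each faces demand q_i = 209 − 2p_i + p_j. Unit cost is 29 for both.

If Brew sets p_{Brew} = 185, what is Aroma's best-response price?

Aroma's profit: π = (p_{Aroma} − 29)(209 − 2p_{Aroma} + p_{Brew}).
∂π/∂p_{Aroma} = 267 − 4p_{Aroma} + p_{Brew} = 0 ⇒ p_{Aroma} = 66.75 + 0.25p_{Brew}.
At p_{Brew} = 185: p_{Aroma} = 66.75 + 0.25·185 = 113.

113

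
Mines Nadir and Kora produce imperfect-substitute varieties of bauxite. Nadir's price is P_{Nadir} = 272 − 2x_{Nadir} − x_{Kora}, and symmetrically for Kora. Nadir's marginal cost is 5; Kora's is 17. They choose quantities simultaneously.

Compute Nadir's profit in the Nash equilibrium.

Mine Nadir's profit: π = x_{Nadir}(272 − 2x_{Nadir} − x_{Kora}) − 5x_{Nadir}.
∂π/∂x_{Nadir} = 267 − 4x_{Nadir} − x_{Kora} = 0 ⇒ x_{Nadir} = 66.75 − 0.25x_{Kora}.
Similarly x_{Kora} = 63.75 − 0.25x_{Nadir}.
Substituting the second reaction function into the first: x_{Nadir} = 66.75 − 0.25(63.75 − 0.25x_{Nadir}), which gives 0.9375x_{Nadir} = 50.8125 ⇒ x_{Nadir} = 54.2.
Then x_{Kora} = 63.75 − 0.25·54.2 = 50.2.
P_{Nadir} = 272 − 2·54.2 − 50.2 = 113.4.
Profit = (113.4 − 5)·54.2 = 5875.28.

5875.28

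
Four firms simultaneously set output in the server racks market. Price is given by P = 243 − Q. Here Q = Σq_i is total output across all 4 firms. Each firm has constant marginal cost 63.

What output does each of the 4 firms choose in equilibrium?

A representative firm's profit is π_i = q_i(243 − Q) − 63q_i, with Q = q_i + Σ_{j≠i} q_j.
First-order condition: 180 − 2q_i − Σ_{j≠i} q_j = 0.
In a symmetric equilibrium every firm chooses the same q, so Σ_{j≠i} q_j = 3q. The condition becomes 180 − 5q = 0, giving q = 180/5 = 36.

36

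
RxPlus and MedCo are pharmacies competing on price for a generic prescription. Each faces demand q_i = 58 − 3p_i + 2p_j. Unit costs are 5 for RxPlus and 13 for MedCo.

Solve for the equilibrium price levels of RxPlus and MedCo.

RxPlus's profit: π = (p_{RxPlus} − 5)(58 − 3p_{RxPlus} + 2p_{MedCo}).
∂π/∂p_{RxPlus} = 73 − 6p_{RxPlus} + 2p_{MedCo} = 0 ⇒ p_{RxPlus} = 73/6 + (1/3)p_{MedCo}.
Similarly p_{MedCo} = 97/6 + (1/3)p_{RxPlus}.
Solving the two reaction functions simultaneously: (1 − (1/3)(1/3))p_{RxPlus} = 73/6 + (1/3)·(97/6), so (8/9)p_{RxPlus} = 158/9 and p_{RxPlus} = 19.75.
Then p_{MedCo} = 97/6 + (1/3)·19.75 = 22.75.

19.75, 22.75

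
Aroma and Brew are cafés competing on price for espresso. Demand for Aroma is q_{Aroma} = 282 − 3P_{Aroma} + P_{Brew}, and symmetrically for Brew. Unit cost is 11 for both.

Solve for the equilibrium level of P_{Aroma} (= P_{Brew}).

Aroma's profit: π = (P_{Aroma} − 11)(282 − 3P_{Aroma} + P_{Brew}).
∂π/∂P_{Aroma} = 315 − 6P_{Aroma} + P_{Brew} = 0 ⇒ P_{Aroma} = 52.5 + (1/6)P_{Brew}.
Setting P_{Aroma} = P_{Brew} in the reaction function: P_{Aroma} = 52.5 + (1/6)P_{Aroma}, so P_{Aroma} = 52.5 / (5/6) = 63.

63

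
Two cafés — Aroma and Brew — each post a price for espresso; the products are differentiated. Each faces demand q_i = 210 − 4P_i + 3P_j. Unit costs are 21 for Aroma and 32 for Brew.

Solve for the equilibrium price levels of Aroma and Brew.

61.2, 65.2

Aroma's profit: π = (P_{Aroma} − 21)(210 − 4P_{Aroma} + 3P_{Brew}).
∂π/∂P_{Aroma} = 294 − 8P_{Aroma} + 3P_{Brew} = 0 ⇒ P_{Aroma} = 36.75 + 0.375P_{Brew}.
Similarly P_{Brew} = 42.25 + 0.375P_{Aroma}.
Solving the two reaction functions simultaneously: (1 − (0.375)(0.375))P_{Aroma} = 36.75 + 0.375·42.25, so (55/64)P_{Aroma} = 1683/32 and P_{Aroma} = 61.2.
Then P_{Brew} = 42.25 + 0.375·61.2 = 65.2.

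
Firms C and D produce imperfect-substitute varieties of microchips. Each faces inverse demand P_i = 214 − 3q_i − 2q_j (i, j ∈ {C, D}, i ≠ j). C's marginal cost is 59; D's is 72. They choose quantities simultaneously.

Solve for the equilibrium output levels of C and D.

Firm C's profit: π = q_C(214 − 3q_C − 2q_D) − 59q_C.
∂π/∂q_C = 155 − 6q_C − 2q_D = 0 ⇒ q_C = 155/6 − (1/3)q_D.
Similarly q_D = 71/3 − (1/3)q_C.
Substituting the second reaction function into the first: q_C = 155/6 − (1/3)(71/3 − (1/3)q_C), which gives (8/9)q_C = 323/18 ⇒ q_C = 20.1875.
Then q_D = 71/3 − (1/3)·20.1875 = 16.9375.

20.1875, 16.9375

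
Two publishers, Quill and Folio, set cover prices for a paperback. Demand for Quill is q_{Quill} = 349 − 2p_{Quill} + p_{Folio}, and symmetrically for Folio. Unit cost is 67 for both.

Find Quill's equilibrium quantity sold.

188

Quill's profit: π = (p_{Quill} − 67)(349 − 2p_{Quill} + p_{Folio}).
∂π/∂p_{Quill} = 483 − 4p_{Quill} + p_{Folio} = 0 ⇒ p_{Quill} = 120.75 + 0.25p_{Folio}.
Setting p_{Quill} = p_{Folio} in the reaction function: p_{Quill} = 120.75 + 0.25p_{Quill}, so p_{Quill} = 120.75 / 0.75 = 161.
q_{Quill} = 349 − 2·161 + 161 = 188.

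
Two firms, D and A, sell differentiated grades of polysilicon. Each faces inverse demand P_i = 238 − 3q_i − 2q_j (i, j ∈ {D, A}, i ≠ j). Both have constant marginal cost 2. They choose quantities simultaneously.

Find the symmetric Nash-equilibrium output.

Firm D's profit: π = q_D(238 − 3q_D − 2q_A) − 2q_D.
∂π/∂q_D = 236 − 6q_D − 2q_A = 0 ⇒ q_D = 118/3 − (1/3)q_A.
Setting q_D = q_A in the reaction function: q_D = 118/3 − (1/3)q_D, so q_D = (118/3) / (4/3) = 29.5.

29.5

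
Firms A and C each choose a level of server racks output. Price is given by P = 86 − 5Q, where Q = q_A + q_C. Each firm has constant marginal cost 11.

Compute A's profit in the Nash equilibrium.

Firm A's profit: π = q_A(86 − 5(q_A + q_C)) − 11q_A.
∂π/∂q_A = 75 − 10q_A − 5q_C = 0, so q_A = 7.5 − 0.5q_C.
The game is symmetric, so in equilibrium q_C = q_A: the reaction function gives 1.5q_A = 7.5, hence q_A = 5.
Price P = 86 − 5·10 = 36.
A's profit: (36 − 11)·5 = 125.

125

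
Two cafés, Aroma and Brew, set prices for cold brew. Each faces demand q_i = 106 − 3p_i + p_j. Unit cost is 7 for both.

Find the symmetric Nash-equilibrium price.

25.4

Aroma's profit: π = (p_{Aroma} − 7)(106 − 3p_{Aroma} + p_{Brew}).
∂π/∂p_{Aroma} = 127 − 6p_{Aroma} + p_{Brew} = 0 ⇒ p_{Aroma} = 127/6 + (1/6)p_{Brew}.
The game is symmetric, so in equilibrium p_{Brew} = p_{Aroma}: the reaction function gives (5/6)p_{Aroma} = 127/6, hence p_{Aroma} = 25.4.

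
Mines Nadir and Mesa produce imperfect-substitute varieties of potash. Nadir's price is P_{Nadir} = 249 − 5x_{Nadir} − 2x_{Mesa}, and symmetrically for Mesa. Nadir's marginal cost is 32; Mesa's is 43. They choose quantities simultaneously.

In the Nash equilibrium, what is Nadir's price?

Mine Nadir's profit: π = x_{Nadir}(249 − 5x_{Nadir} − 2x_{Mesa}) − 32x_{Nadir}.
∂π/∂x_{Nadir} = 217 − 10x_{Nadir} − 2x_{Mesa} = 0 ⇒ x_{Nadir} = 21.7 − 0.2x_{Mesa}.
Similarly x_{Mesa} = 20.6 − 0.2x_{Nadir}.
Substituting the second reaction function into the first: x_{Nadir} = 21.7 − 0.2(20.6 − 0.2x_{Nadir}), which gives 0.96x_{Nadir} = 17.58 ⇒ x_{Nadir} = 18.3125.
Then x_{Mesa} = 20.6 − 0.2·18.3125 = 16.9375.
P_{Nadir} = 249 − 5·18.3125 − 2·16.9375 = 123.5625.

123.5625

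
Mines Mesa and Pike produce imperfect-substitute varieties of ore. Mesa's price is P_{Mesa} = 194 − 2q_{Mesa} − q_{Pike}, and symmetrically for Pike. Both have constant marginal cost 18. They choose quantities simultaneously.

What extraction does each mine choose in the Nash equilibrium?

35.2

Mine Mesa's profit: π = q_{Mesa}(194 − 2q_{Mesa} − q_{Pike}) − 18q_{Mesa}.
∂π/∂q_{Mesa} = 176 − 4q_{Mesa} − q_{Pike} = 0 ⇒ q_{Mesa} = 44 − 0.25q_{Pike}.
By symmetry q_{Pike} = q_{Mesa}; substituting into the reaction function, 1.25q_{Mesa} = 44 and q_{Mesa} = 35.2.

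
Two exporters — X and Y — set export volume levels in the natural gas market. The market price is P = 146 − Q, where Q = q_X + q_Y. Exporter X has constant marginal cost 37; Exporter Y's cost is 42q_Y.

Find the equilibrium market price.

75

Exporter X's profit: π = q_X(146 − (q_X + q_Y)) − 37q_X.
∂π/∂q_X = 109 − 2q_X − q_Y = 0, so q_X = 54.5 − 0.5q_Y.
By the same steps for Y: q_Y = 52 − 0.5q_X.
Plugging q_Y into X's best response: q_X = 54.5 − 0.5(52 − 0.5q_X) ⇒ 0.75q_X = 28.5, so q_X = 38.
Then q_Y = 52 − 0.5·38 = 33.
Equilibrium price: P = 146 − 71 = 75.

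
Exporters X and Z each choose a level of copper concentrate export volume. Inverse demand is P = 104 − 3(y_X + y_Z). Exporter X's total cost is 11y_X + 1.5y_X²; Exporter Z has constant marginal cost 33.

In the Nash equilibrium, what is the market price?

57

Exporter X's profit: π = y_X(104 − 3(y_X + y_Z)) − 11y_X − 1.5y_X².
∂π/∂y_X = 93 − 9y_X − 3y_Z = 0, so y_X = 31/3 − (1/3)y_Z.
For Z: ∂π/∂y_Z = 71 − 6y_Z − 3y_X = 0 ⇒ y_Z = 71/6 − 0.5y_X.
Solving the two reaction functions simultaneously: (1 − (−1/3)(−0.5))y_X = 31/3 − (1/3)·(71/6), so (5/6)y_X = 115/18 and y_X = 23/3.
Then y_Z = 71/6 − 0.5·(23/3) = 8.
Equilibrium price: P = 104 − 3·(47/3) = 57.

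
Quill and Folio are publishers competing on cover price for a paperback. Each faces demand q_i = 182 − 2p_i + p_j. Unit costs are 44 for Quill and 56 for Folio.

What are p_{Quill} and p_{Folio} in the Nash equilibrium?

Quill's profit: π = (p_{Quill} − 44)(182 − 2p_{Quill} + p_{Folio}).
∂π/∂p_{Quill} = 270 − 4p_{Quill} + p_{Folio} = 0 ⇒ p_{Quill} = 67.5 + 0.25p_{Folio}.
Similarly p_{Folio} = 73.5 + 0.25p_{Quill}.
Plugging p_{Folio} into Quill's best response: p_{Quill} = 67.5 + 0.25(73.5 + 0.25p_{Quill}) ⇒ 0.9375p_{Quill} = 85.875, so p_{Quill} = 91.6.
Then p_{Folio} = 73.5 + 0.25·91.6 = 96.4.

91.6, 96.4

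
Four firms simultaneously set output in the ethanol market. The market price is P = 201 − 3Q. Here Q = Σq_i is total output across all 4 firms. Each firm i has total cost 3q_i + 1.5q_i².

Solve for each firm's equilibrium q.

A representative firm's profit is π_i = q_i(201 − 3Q) − 3q_i − 1.5q_i², with Q = q_i + Σ_{j≠i} q_j.
First-order condition: 198 − 9q_i − 3Σ_{j≠i} q_j = 0.
Imposing symmetry (q_j = q for all j) turns Σ_{j≠i} q_j into 3q, so 198 = 18q and q = 11.

11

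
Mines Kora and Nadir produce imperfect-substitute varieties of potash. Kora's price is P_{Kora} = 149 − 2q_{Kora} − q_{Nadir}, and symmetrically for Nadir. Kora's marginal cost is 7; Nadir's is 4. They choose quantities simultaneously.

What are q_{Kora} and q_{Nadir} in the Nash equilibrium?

Mine Kora's profit: π = q_{Kora}(149 − 2q_{Kora} − q_{Nadir}) − 7q_{Kora}.
∂π/∂q_{Kora} = 142 − 4q_{Kora} − q_{Nadir} = 0 ⇒ q_{Kora} = 35.5 − 0.25q_{Nadir}.
Similarly q_{Nadir} = 36.25 − 0.25q_{Kora}.
Solving the two reaction functions simultaneously: (1 − (−0.25)(−0.25))q_{Kora} = 35.5 − 0.25·36.25, so 0.9375q_{Kora} = 26.4375 and q_{Kora} = 28.2.
Then q_{Nadir} = 36.25 − 0.25·28.2 = 29.2.

28.2, 29.2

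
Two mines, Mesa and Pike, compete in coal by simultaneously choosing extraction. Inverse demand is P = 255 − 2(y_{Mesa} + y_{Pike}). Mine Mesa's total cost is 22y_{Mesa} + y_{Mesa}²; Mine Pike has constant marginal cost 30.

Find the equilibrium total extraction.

68.3

Mine Mesa's profit: π = y_{Mesa}(255 − 2(y_{Mesa} + y_{Pike})) − 22y_{Mesa} − y_{Mesa}².
∂π/∂y_{Mesa} = 233 − 6y_{Mesa} − 2y_{Pike} = 0, so y_{Mesa} = 233/6 − (1/3)y_{Pike}.
For Pike: ∂π/∂y_{Pike} = 225 − 4y_{Pike} − 2y_{Mesa} = 0 ⇒ y_{Pike} = 56.25 − 0.5y_{Mesa}.
Solving the two reaction functions simultaneously: (1 − (−1/3)(−0.5))y_{Mesa} = 233/6 − (1/3)·56.25, so (5/6)y_{Mesa} = 241/12 and y_{Mesa} = 24.1.
Then y_{Pike} = 56.25 − 0.5·24.1 = 44.2.
Total extraction: 24.1 + 44.2 = 68.3.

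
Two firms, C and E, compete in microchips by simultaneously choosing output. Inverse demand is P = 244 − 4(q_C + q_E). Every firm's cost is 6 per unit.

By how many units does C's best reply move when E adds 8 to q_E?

-4

Firm C's profit: π = q_C(244 − 4(q_C + q_E)) − 6q_C.
∂π/∂q_C = 238 − 8q_C − 4q_E = 0, so q_C = 29.75 − 0.5q_E.
The reaction-function slope is −0.5, so an 8-unit rise in q_E moves q_C by −0.5 × 8 = −4. C's best response falls — the actions are strategic substitutes.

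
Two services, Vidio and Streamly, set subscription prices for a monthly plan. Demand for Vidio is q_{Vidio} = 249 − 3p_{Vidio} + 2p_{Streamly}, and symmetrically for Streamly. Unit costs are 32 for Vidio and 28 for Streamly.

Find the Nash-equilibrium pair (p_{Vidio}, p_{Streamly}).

85.5, 84

Vidio's profit: π = (p_{Vidio} − 32)(249 − 3p_{Vidio} + 2p_{Streamly}).
∂π/∂p_{Vidio} = 345 − 6p_{Vidio} + 2p_{Streamly} = 0 ⇒ p_{Vidio} = 57.5 + (1/3)p_{Streamly}.
Similarly p_{Streamly} = 55.5 + (1/3)p_{Vidio}.
Solving the two reaction functions simultaneously: (1 − (1/3)(1/3))p_{Vidio} = 57.5 + (1/3)·55.5, so (8/9)p_{Vidio} = 76 and p_{Vidio} = 85.5.
Then p_{Streamly} = 55.5 + (1/3)·85.5 = 84.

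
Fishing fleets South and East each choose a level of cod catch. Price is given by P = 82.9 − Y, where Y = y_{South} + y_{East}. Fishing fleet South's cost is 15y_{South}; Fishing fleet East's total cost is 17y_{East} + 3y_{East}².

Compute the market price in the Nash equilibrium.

46.82

Fishing fleet South's profit: π = y_{South}(82.9 − (y_{South} + y_{East})) − 15y_{South}.
∂π/∂y_{South} = 67.9 − 2y_{South} − y_{East} = 0, so y_{South} = 33.95 − 0.5y_{East}.
For East: ∂π/∂y_{East} = 65.9 − 8y_{East} − y_{South} = 0 ⇒ y_{East} = 8.2375 − 0.125y_{South}.
Plugging y_{East} into South's best response: y_{South} = 33.95 − 0.5(8.2375 − 0.125y_{South}) ⇒ 0.9375y_{South} = 4773/160, so y_{South} = 31.82.
Then y_{East} = 8.2375 − 0.125·31.82 = 4.26.
Equilibrium price: P = 82.9 − 36.08 = 46.82.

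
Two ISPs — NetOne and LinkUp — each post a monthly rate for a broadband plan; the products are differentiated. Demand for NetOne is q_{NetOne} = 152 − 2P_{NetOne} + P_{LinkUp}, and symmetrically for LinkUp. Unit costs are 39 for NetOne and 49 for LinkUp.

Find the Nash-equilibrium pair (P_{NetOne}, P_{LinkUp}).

NetOne's profit: π = (P_{NetOne} − 39)(152 − 2P_{NetOne} + P_{LinkUp}).
∂π/∂P_{NetOne} = 230 − 4P_{NetOne} + P_{LinkUp} = 0 ⇒ P_{NetOne} = 57.5 + 0.25P_{LinkUp}.
Similarly P_{LinkUp} = 62.5 + 0.25P_{NetOne}.
Plugging P_{LinkUp} into NetOne's best response: P_{NetOne} = 57.5 + 0.25(62.5 + 0.25P_{NetOne}) ⇒ 0.9375P_{NetOne} = 73.125, so P_{NetOne} = 78.
Then P_{LinkUp} = 62.5 + 0.25·78 = 82.

78, 82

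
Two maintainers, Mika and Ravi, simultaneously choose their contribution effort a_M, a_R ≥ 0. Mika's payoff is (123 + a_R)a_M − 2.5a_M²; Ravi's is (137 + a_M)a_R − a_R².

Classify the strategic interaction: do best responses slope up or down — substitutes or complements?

Expanding Mika's payoff: 123a_M + a_Ra_M − 2.5a_M².
∂π/∂a_M = 123 + a_R − 5a_M = 0, so a_M = 24.6 + 0.2a_R.
The best-response slope da_M/da_R = 0.2 > 0: the reaction function is upward-sloping, so the choices are strategic complements.

strategic complements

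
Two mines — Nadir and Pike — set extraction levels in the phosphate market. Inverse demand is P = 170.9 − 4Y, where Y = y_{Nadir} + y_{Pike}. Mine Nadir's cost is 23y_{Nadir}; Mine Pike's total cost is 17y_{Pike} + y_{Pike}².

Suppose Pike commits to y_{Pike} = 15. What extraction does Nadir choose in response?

10.9875

Mine Nadir's profit: π = y_{Nadir}(170.9 − 4(y_{Nadir} + y_{Pike})) − 23y_{Nadir}.
∂π/∂y_{Nadir} = 147.9 − 8y_{Nadir} − 4y_{Pike} = 0, so y_{Nadir} = 18.4875 − 0.5y_{Pike}.
At y_{Pike} = 15: y_{Nadir} = 18.4875 − 0.5·15 = 10.9875.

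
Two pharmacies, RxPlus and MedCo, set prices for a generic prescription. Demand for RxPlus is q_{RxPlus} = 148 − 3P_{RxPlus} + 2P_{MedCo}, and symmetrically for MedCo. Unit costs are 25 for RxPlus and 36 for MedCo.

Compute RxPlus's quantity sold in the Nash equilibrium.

98.4375

RxPlus's profit: π = (P_{RxPlus} − 25)(148 − 3P_{RxPlus} + 2P_{MedCo}).
∂π/∂P_{RxPlus} = 223 − 6P_{RxPlus} + 2P_{MedCo} = 0 ⇒ P_{RxPlus} = 223/6 + (1/3)P_{MedCo}.
Similarly P_{MedCo} = 128/3 + (1/3)P_{RxPlus}.
Solving the two reaction functions simultaneously: (1 − (1/3)(1/3))P_{RxPlus} = 223/6 + (1/3)·(128/3), so (8/9)P_{RxPlus} = 925/18 and P_{RxPlus} = 57.8125.
Then P_{MedCo} = 128/3 + (1/3)·57.8125 = 61.9375.
q_{RxPlus} = 148 − 3·57.8125 + 2·61.9375 = 98.4375.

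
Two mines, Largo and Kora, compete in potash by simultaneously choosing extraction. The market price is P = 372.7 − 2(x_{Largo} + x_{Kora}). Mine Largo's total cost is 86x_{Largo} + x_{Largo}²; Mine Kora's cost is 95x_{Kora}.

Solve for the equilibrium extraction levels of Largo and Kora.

29.57, 54.64

Mine Largo's profit: π = x_{Largo}(372.7 − 2(x_{Largo} + x_{Kora})) − 86x_{Largo} − x_{Largo}².
∂π/∂x_{Largo} = 286.7 − 6x_{Largo} − 2x_{Kora} = 0, so x_{Largo} = 2867/60 − (1/3)x_{Kora}.
For Kora: ∂π/∂x_{Kora} = 277.7 − 4x_{Kora} − 2x_{Largo} = 0 ⇒ x_{Kora} = 69.425 − 0.5x_{Largo}.
Plugging x_{Kora} into Largo's best response: x_{Largo} = 2867/60 − (1/3)(69.425 − 0.5x_{Largo}) ⇒ (5/6)x_{Largo} = 2957/120, so x_{Largo} = 29.57.
Then x_{Kora} = 69.425 − 0.5·29.57 = 54.64.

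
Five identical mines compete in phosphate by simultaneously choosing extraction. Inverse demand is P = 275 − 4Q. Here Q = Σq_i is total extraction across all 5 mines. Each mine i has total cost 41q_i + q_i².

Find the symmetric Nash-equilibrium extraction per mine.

9

A representative mine's profit is π_i = q_i(275 − 4Q) − 41q_i − q_i², with Q = q_i + Σ_{j≠i} q_j.
First-order condition: 234 − 10q_i − 4Σ_{j≠i} q_j = 0.
In a symmetric equilibrium every mine chooses the same q, so Σ_{j≠i} q_j = 4q. The condition becomes 234 − 26q = 0, giving q = 234/26 = 9.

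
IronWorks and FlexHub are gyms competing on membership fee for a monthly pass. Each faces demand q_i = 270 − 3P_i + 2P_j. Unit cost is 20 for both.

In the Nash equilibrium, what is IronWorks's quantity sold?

IronWorks's profit: π = (P_{IronWorks} − 20)(270 − 3P_{IronWorks} + 2P_{FlexHub}).
∂π/∂P_{IronWorks} = 330 − 6P_{IronWorks} + 2P_{FlexHub} = 0 ⇒ P_{IronWorks} = 55 + (1/3)P_{FlexHub}.
Setting P_{IronWorks} = P_{FlexHub} in the reaction function: P_{IronWorks} = 55 + (1/3)P_{IronWorks}, so P_{IronWorks} = 55 / (2/3) = 82.5.
q_{IronWorks} = 270 − 3·82.5 + 2·82.5 = 187.5.

187.5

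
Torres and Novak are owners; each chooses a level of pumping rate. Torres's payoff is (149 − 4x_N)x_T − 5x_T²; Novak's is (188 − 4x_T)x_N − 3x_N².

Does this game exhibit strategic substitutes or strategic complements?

strategic substitutes

Expanding Torres's payoff: 149x_T − 4x_Nx_T − 5x_T².
∂π/∂x_T = 149 − 4x_N − 10x_T = 0, so x_T = 14.9 − 0.4x_N.
The best-response slope dx_T/dx_N = −0.4 < 0: the reaction function is downward-sloping, so the choices are strategic substitutes.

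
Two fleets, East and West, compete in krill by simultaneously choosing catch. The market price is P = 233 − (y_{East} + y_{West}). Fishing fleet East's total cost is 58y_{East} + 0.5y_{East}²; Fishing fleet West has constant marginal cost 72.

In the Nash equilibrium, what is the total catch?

99.4

Fishing fleet East's profit: π = y_{East}(233 − (y_{East} + y_{West})) − 58y_{East} − 0.5y_{East}².
∂π/∂y_{East} = 175 − 3y_{East} − y_{West} = 0, so y_{East} = 175/3 − (1/3)y_{West}.
For West: ∂π/∂y_{West} = 161 − 2y_{West} − y_{East} = 0 ⇒ y_{West} = 80.5 − 0.5y_{East}.
Plugging y_{West} into East's best response: y_{East} = 175/3 − (1/3)(80.5 − 0.5y_{East}) ⇒ (5/6)y_{East} = 31.5, so y_{East} = 37.8.
Then y_{West} = 80.5 − 0.5·37.8 = 61.6.
Total catch: 37.8 + 61.6 = 99.4.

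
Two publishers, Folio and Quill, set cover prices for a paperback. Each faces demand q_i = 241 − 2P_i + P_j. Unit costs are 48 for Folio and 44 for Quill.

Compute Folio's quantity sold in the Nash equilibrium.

127.6

Folio's profit: π = (P_{Folio} − 48)(241 − 2P_{Folio} + P_{Quill}).
∂π/∂P_{Folio} = 337 − 4P_{Folio} + P_{Quill} = 0 ⇒ P_{Folio} = 84.25 + 0.25P_{Quill}.
Similarly P_{Quill} = 82.25 + 0.25P_{Folio}.
Plugging P_{Quill} into Folio's best response: P_{Folio} = 84.25 + 0.25(82.25 + 0.25P_{Folio}) ⇒ 0.9375P_{Folio} = 104.8125, so P_{Folio} = 111.8.
Then P_{Quill} = 82.25 + 0.25·111.8 = 110.2.
q_{Folio} = 241 − 2·111.8 + 110.2 = 127.6.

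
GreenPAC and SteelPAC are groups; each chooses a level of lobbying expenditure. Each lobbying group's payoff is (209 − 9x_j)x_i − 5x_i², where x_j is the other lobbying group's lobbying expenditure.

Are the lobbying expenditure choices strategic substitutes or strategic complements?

strategic substitutes

GreenPAC's payoff is (209 − 9x_S)x_G − 5x_G².
∂π/∂x_G = 209 − 9x_S − 10x_G = 0, so x_G = 20.9 − 0.9x_S.
The best-response slope dx_G/dx_S = −0.9 < 0: the reaction function is downward-sloping, so the choices are strategic substitutes.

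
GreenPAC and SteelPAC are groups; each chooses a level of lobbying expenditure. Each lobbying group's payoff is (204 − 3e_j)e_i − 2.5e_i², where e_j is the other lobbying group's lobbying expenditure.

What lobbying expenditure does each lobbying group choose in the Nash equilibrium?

25.5

GreenPAC's payoff is (204 − 3e_S)e_G − 2.5e_G².
∂π/∂e_G = 204 − 3e_S − 5e_G = 0, so e_G = 40.8 − 0.6e_S.
The game is symmetric, so in equilibrium e_S = e_G: the reaction function gives 1.6e_G = 40.8, hence e_G = 25.5.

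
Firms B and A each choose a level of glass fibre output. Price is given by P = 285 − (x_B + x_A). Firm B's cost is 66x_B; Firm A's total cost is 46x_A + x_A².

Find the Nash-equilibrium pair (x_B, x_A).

91, 37

Firm B's profit: π = x_B(285 − (x_B + x_A)) − 66x_B.
∂π/∂x_B = 219 − 2x_B − x_A = 0, so x_B = 109.5 − 0.5x_A.
For A: ∂π/∂x_A = 239 − 4x_A − x_B = 0 ⇒ x_A = 59.75 − 0.25x_B.
Solving the two reaction functions simultaneously: (1 − (−0.5)(−0.25))x_B = 109.5 − 0.5·59.75, so 0.875x_B = 79.625 and x_B = 91.
Then x_A = 59.75 − 0.25·91 = 37.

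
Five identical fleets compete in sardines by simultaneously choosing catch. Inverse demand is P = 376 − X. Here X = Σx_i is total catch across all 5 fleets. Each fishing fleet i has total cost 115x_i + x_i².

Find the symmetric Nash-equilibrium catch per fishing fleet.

A representative fishing fleet's profit is π_i = x_i(376 − X) − 115x_i − x_i², with X = x_i + Σ_{j≠i} x_j.
First-order condition: 261 − 4x_i − Σ_{j≠i} x_j = 0.
Imposing symmetry (x_j = x for all j) turns Σ_{j≠i} x_j into 4x, so 261 = 8x and x = 32.625.

32.625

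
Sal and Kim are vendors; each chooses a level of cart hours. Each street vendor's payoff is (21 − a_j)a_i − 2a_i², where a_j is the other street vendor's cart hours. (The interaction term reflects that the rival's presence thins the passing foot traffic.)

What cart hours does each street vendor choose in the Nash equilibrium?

Sal's payoff is (21 − a_K)a_S − 2a_S².
∂π/∂a_S = 21 − a_K − 4a_S = 0, so a_S = 5.25 − 0.25a_K.
By symmetry a_K = a_S; substituting into the reaction function, 1.25a_S = 5.25 and a_S = 4.2.

4.2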